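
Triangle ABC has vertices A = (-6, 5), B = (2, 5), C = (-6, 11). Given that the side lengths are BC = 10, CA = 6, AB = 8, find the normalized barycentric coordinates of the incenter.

(5/12, 1/4, 1/3)

The incenter has barycentric coordinates proportional to the opposite side lengths: (10 : 6 : 8).
Normalizing by 10+6+8 = 24 gives (5/12, 1/4, 1/3).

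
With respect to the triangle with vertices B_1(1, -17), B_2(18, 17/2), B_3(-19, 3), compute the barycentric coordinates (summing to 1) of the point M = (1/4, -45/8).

(1/2, 1/4, 1/4)

Signed area of the reference triangle: [B_1B_2B_3] = ½·(1·(17/2−3) + 18·(3−(-17)) + (-19)·(-17−(17/2))) = ½·(11/2 + 360 + 969/2) = 425.
[MB_2B_3] = ½·((1/4)·(17/2−3) + 18·(3−(-45/8)) + (-19)·(-45/8−(17/2))) = ½·(11/8 + 621/4 + 2147/8) = 425/2, so the B_1-coordinate is (425/2)/425 = 1/2.
[B_1MB_3] = ½·(1·(-45/8−3) + (1/4)·(3−(-17)) + (-19)·(-17−(-45/8))) = ½·(-69/8 + 5 + 1729/8) = 425/4, so the B_2-coordinate is 1/4.
[B_1B_2M] = ½·(1·(17/2−(-45/8)) + 18·(-45/8−(-17)) + (1/4)·(-17−(17/2))) = ½·(113/8 + 819/4 − 51/8) = 425/4, so the B_3-coordinate is 1/4.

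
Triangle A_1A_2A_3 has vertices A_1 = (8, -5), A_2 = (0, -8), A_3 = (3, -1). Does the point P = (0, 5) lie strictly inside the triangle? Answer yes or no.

no

Barycentric coordinates of P: (-39/47, -18/47, 104/47).
The three coordinates are negative, negative, positive; a point is interior exactly when all three are positive.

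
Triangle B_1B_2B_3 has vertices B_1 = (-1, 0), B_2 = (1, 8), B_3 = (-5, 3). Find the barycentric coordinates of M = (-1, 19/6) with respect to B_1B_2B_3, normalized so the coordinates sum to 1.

Signed area of the reference triangle: [B_1B_2B_3] = ½·((-1)·(8−3) + 1·(3−0) + (-5)·(0−8)) = ½·(-5 + 3 + 40) = 19.
[MB_2B_3] = ½·((-1)·(8−3) + 1·(3−(19/6)) + (-5)·(19/6−8)) = ½·(-5 − 1/6 + 145/6) = 19/2, so the B_1-coordinate is (19/2)/19 = 1/2.
[B_1MB_3] = ½·((-1)·(19/6−3) + (-1)·(3−0) + (-5)·(0−(19/6))) = ½·(-1/6 − 3 + 95/6) = 19/3, so the B_2-coordinate is 1/3.
[B_1B_2M] = ½·((-1)·(8−(19/6)) + 1·(19/6−0) + (-1)·(0−8)) = ½·(-29/6 + 19/6 + 8) = 19/6, so the B_3-coordinate is 1/6.
Check: 1/2 + 1/3 + 1/6 = 1.

(1/2, 1/3, 1/6)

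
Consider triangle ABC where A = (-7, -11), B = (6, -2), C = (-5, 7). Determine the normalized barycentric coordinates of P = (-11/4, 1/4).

(1/4, 1/4, 1/2)

Signed area of the reference triangle: [ABC] = ½·((-7)·(-2−7) + 6·(7−(-11)) + (-5)·(-11−(-2))) = ½·(63 + 108 + 45) = 108.
[PBC] = ½·((-11/4)·(-2−7) + 6·(7−(1/4)) + (-5)·(1/4−(-2))) = ½·(99/4 + 81/2 − 45/4) = 27, so the A-coordinate is 27/108 = 1/4.
[APC] = ½·((-7)·(1/4−7) + (-11/4)·(7−(-11)) + (-5)·(-11−(1/4))) = ½·(189/4 − 99/2 + 225/4) = 27, so the B-coordinate is 1/4.
[ABP] = ½·((-7)·(-2−(1/4)) + 6·(1/4−(-11)) + (-11/4)·(-11−(-2))) = ½·(63/4 + 135/2 + 99/4) = 54, so the C-coordinate is 1/2.
Check: 1/4 + 1/4 + 1/2 = 1.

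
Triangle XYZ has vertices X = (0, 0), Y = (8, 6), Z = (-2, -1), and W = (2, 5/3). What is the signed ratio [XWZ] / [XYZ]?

1/3

[XYZ] = ½·(0·(6−(-1)) + 8·(-1−0) + (-2)·(0−6)) = ½·(0 − 8 + 12) = 2.
[XWZ] = ½·(0·(5/3−(-1)) + 2·(-1−0) + (-2)·(0−(5/3))) = ½·(0 − 2 + 10/3) = 2/3, so the ratio is (2/3)/2 = 1/3.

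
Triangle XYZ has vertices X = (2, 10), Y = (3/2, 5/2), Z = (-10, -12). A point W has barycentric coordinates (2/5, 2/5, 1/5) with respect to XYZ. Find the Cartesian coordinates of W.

(-3/5, 13/5)

W = (2/5)·X + (2/5)·Y + (1/5)·Z.
x-coordinate: (2/5)·2 + (2/5)·(3/2) + (1/5)·(-10) = -3/5.
y-coordinate: (2/5)·10 + (2/5)·(5/2) + (1/5)·(-12) = 13/5.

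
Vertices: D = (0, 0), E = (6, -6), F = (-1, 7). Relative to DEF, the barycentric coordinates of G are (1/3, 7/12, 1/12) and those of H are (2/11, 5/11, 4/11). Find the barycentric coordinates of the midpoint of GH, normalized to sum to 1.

(17/66, 137/264, 59/264)

Since both coordinate triples sum to 1, the midpoint's barycentrics are the componentwise average.
(1/3+2/11)/2 = 17/66; similarly 137/264 and 59/264.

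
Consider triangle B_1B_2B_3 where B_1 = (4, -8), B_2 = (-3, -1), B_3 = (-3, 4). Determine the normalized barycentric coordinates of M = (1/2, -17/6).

(1/2, 1/6, 1/3)

Signed area of the reference triangle: [B_1B_2B_3] = ½·(4·(-1−4) + (-3)·(4−(-8)) + (-3)·(-8−(-1))) = ½·(-20 − 36 + 21) = -35/2.
[MB_2B_3] = ½·((1/2)·(-1−4) + (-3)·(4−(-17/6)) + (-3)·(-17/6−(-1))) = ½·(-5/2 − 41/2 + 11/2) = -35/4, so the B_1-coordinate is (-35/4)/(-35/2) = 1/2.
[B_1MB_3] = ½·(4·(-17/6−4) + (1/2)·(4−(-8)) + (-3)·(-8−(-17/6))) = ½·(-82/3 + 6 + 31/2) = -35/12, so the B_2-coordinate is 1/6.
[B_1B_2M] = ½·(4·(-1−(-17/6)) + (-3)·(-17/6−(-8)) + (1/2)·(-8−(-1))) = ½·(22/3 − 31/2 − 7/2) = -35/6, so the B_3-coordinate is 1/3.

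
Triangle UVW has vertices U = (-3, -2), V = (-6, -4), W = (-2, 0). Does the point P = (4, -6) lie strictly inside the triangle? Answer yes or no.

no

Barycentric coordinates of P: (12, -9/2, -13/2).
The three coordinates are positive, negative, negative; a point is interior exactly when all three are positive.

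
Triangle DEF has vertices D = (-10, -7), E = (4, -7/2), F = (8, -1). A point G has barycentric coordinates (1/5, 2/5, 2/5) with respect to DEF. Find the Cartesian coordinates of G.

(14/5, -16/5)

G = (1/5)·D + (2/5)·E + (2/5)·F.
x-coordinate: (1/5)·(-10) + (2/5)·4 + (2/5)·8 = 14/5.
y-coordinate: (1/5)·(-7) + (2/5)·(-7/2) + (2/5)·(-1) = -16/5.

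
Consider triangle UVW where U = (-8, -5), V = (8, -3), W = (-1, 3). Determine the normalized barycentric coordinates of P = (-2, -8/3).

Signed area of the reference triangle: [UVW] = ½·((-8)·(-3−3) + 8·(3−(-5)) + (-1)·(-5−(-3))) = ½·(48 + 64 + 2) = 57.
[PVW] = ½·((-2)·(-3−3) + 8·(3−(-8/3)) + (-1)·(-8/3−(-3))) = ½·(12 + 136/3 − 1/3) = 57/2, so the U-coordinate is (57/2)/57 = 1/2.
[UPW] = ½·((-8)·(-8/3−3) + (-2)·(3−(-5)) + (-1)·(-5−(-8/3))) = ½·(136/3 − 16 + 7/3) = 95/6, so the V-coordinate is 5/18.
[UVP] = ½·((-8)·(-3−(-8/3)) + 8·(-8/3−(-5)) + (-2)·(-5−(-3))) = ½·(8/3 + 56/3 + 4) = 38/3, so the W-coordinate is 2/9.
Check: 1/2 + 5/18 + 2/9 = 1.

(1/2, 5/18, 2/9)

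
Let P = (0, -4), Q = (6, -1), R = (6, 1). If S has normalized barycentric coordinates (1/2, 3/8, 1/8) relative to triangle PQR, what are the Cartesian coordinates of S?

S = (1/2)·P + (3/8)·Q + (1/8)·R.
x-coordinate: (1/2)·0 + (3/8)·6 + (1/8)·6 = 3.
y-coordinate: (1/2)·(-4) + (3/8)·(-1) + (1/8)·1 = -9/4.

(3, -9/4)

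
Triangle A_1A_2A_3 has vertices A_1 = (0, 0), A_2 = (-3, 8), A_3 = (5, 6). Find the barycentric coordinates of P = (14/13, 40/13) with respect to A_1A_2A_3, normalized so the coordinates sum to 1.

Signed area of the reference triangle: [A_1A_2A_3] = ½·(0·(8−6) + (-3)·(6−0) + 5·(0−8)) = ½·(0 − 18 − 40) = -29.
[PA_2A_3] = ½·((14/13)·(8−6) + (-3)·(6−(40/13)) + 5·(40/13−8)) = ½·(28/13 − 114/13 − 320/13) = -203/13, so the A_1-coordinate is (-203/13)/(-29) = 7/13.
[A_1PA_3] = ½·(0·(40/13−6) + (14/13)·(6−0) + 5·(0−(40/13))) = ½·(0 + 84/13 − 200/13) = -58/13, so the A_2-coordinate is 2/13.
[A_1A_2P] = ½·(0·(8−(40/13)) + (-3)·(40/13−0) + (14/13)·(0−8)) = ½·(0 − 120/13 − 112/13) = -116/13, so the A_3-coordinate is 4/13.

(7/13, 2/13, 4/13)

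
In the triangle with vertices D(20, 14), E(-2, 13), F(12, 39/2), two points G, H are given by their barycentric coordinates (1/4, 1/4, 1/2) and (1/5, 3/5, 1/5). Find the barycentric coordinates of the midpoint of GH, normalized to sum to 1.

(9/40, 17/40, 7/20)

Since both coordinate triples sum to 1, the midpoint's barycentrics are the componentwise average.
(1/4+1/5)/2 = 9/40; similarly 17/40 and 7/20.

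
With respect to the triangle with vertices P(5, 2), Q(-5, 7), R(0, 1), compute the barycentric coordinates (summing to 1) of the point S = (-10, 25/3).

(-2/3, 4/3, 1/3)

Signed area of the reference triangle: [PQR] = ½·(5·(7−1) + (-5)·(1−2) + 0·(2−7)) = ½·(30 + 5 + 0) = 35/2.
[SQR] = ½·((-10)·(7−1) + (-5)·(1−(25/3)) + 0·(25/3−7)) = ½·(-60 + 110/3 + 0) = -35/3, so the P-coordinate is (-35/3)/(35/2) = -2/3.
[PSR] = ½·(5·(25/3−1) + (-10)·(1−2) + 0·(2−(25/3))) = ½·(110/3 + 10 + 0) = 70/3, so the Q-coordinate is 4/3.
[PQS] = ½·(5·(7−(25/3)) + (-5)·(25/3−2) + (-10)·(2−7)) = ½·(-20/3 − 95/3 + 50) = 35/6, so the R-coordinate is 1/3.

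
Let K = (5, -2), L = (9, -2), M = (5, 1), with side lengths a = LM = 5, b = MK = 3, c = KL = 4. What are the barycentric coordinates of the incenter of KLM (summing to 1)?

(5/12, 1/4, 1/3)

The incenter has barycentric coordinates proportional to the opposite side lengths: (5 : 3 : 4).
Normalizing by 5+3+4 = 12 gives (5/12, 1/4, 1/3).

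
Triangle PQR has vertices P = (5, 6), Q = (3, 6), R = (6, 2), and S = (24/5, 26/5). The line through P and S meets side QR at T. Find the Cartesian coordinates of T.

Barycentric coordinates of S with respect to PQR: (3/5, 1/5, 1/5).
On side QR the P-coordinate is zero; dropping S's P-weight 3/5 and renormalizing the remaining 1/5 : 1/5 gives weights 1/2, 1/2 on Q, R.
T = (1/2)·(3, 6) + (1/2)·(6, 2) = (9/2, 4).

(9/2, 4)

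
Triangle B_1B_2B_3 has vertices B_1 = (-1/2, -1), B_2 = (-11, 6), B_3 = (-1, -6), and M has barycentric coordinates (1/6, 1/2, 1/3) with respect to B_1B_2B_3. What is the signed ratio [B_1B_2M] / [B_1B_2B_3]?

The signed ratio [B_1B_2M]/[B_1B_2B_3] equals the barycentric coordinate of M at vertex B_3, which is 1/3.

1/3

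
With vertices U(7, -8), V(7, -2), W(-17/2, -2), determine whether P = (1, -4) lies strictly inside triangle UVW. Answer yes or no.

yes

Barycentric coordinates of P: (1/3, 26/93, 12/31).
The three coordinates are positive, positive, positive; a point is interior exactly when all three are positive.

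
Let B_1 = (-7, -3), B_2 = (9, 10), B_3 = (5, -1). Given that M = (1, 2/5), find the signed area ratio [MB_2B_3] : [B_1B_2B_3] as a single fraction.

[B_1B_2B_3] = ½·((-7)·(10−(-1)) + 9·(-1−(-3)) + 5·(-3−10)) = ½·(-77 + 18 − 65) = -62.
[MB_2B_3] = ½·(1·(10−(-1)) + 9·(-1−(2/5)) + 5·(2/5−10)) = ½·(11 − 63/5 − 48) = -124/5, so the ratio is (-124/5)/(-62) = 2/5.

2/5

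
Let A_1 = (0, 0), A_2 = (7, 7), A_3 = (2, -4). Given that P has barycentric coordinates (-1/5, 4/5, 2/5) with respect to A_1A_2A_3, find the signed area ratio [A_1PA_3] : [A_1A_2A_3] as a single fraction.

4/5

The signed ratio [A_1PA_3]/[A_1A_2A_3] equals the barycentric coordinate of P at vertex A_2, which is 4/5.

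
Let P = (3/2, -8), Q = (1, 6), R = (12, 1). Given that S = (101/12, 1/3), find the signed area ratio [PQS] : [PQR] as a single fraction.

2/3

[PQR] = ½·((3/2)·(6−1) + 1·(1−(-8)) + 12·(-8−6)) = ½·(15/2 + 9 − 168) = -303/4.
[PQS] = ½·((3/2)·(6−(1/3)) + 1·(1/3−(-8)) + (101/12)·(-8−6)) = ½·(17/2 + 25/3 − 707/6) = -101/2, so the ratio is (-101/2)/(-303/4) = 2/3.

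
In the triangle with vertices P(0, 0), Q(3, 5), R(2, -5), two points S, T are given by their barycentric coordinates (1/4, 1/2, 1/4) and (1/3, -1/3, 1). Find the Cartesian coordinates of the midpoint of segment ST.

(3/2, -65/24)

Barycentric coordinates of the midpoint are the average: (7/24, 1/12, 5/8).
Converting: (7/24)·P + (1/12)·Q + (5/8)·R = (3/2, -65/24).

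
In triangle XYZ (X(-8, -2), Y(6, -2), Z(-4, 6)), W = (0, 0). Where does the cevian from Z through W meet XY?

(4/3, -2)

Barycentric coordinates of W with respect to XYZ: (1/4, 1/2, 1/4).
On side XY the Z-coordinate is zero; dropping W's Z-weight 1/4 and renormalizing the remaining 1/4 : 1/2 gives weights 1/3, 2/3 on X, Y.
V = (1/3)·(-8, -2) + (2/3)·(6, -2) = (4/3, -2).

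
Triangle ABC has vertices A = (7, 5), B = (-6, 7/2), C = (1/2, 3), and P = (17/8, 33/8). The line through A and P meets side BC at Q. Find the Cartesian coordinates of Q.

(-11/4, 13/4)

Barycentric coordinates of P with respect to ABC: (1/2, 1/4, 1/4).
On side BC the A-coordinate is zero; dropping P's A-weight 1/2 and renormalizing the remaining 1/4 : 1/4 gives weights 1/2, 1/2 on B, C.
Q = (1/2)·(-6, 7/2) + (1/2)·(1/2, 3) = (-11/4, 13/4).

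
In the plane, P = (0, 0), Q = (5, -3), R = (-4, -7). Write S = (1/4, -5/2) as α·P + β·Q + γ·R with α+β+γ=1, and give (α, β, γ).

Signed area of the reference triangle: [PQR] = ½·(0·(-3−(-7)) + 5·(-7−0) + (-4)·(0−(-3))) = ½·(0 − 35 − 12) = -47/2.
[SQR] = ½·((1/4)·(-3−(-7)) + 5·(-7−(-5/2)) + (-4)·(-5/2−(-3))) = ½·(1 − 45/2 − 2) = -47/4, so the P-coordinate is (-47/4)/(-47/2) = 1/2.
[PSR] = ½·(0·(-5/2−(-7)) + (1/4)·(-7−0) + (-4)·(0−(-5/2))) = ½·(0 − 7/4 − 10) = -47/8, so the Q-coordinate is 1/4.
[PQS] = ½·(0·(-3−(-5/2)) + 5·(-5/2−0) + (1/4)·(0−(-3))) = ½·(0 − 25/2 + 3/4) = -47/8, so the R-coordinate is 1/4.

(1/2, 1/4, 1/4)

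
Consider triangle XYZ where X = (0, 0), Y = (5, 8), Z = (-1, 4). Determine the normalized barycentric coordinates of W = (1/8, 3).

(3/8, 1/8, 1/2)

Signed area of the reference triangle: [XYZ] = ½·(0·(8−4) + 5·(4−0) + (-1)·(0−8)) = ½·(0 + 20 + 8) = 14.
[WYZ] = ½·((1/8)·(8−4) + 5·(4−3) + (-1)·(3−8)) = ½·(1/2 + 5 + 5) = 21/4, so the X-coordinate is (21/4)/14 = 3/8.
[XWZ] = ½·(0·(3−4) + (1/8)·(4−0) + (-1)·(0−3)) = ½·(0 + 1/2 + 3) = 7/4, so the Y-coordinate is 1/8.
[XYW] = ½·(0·(8−3) + 5·(3−0) + (1/8)·(0−8)) = ½·(0 + 15 − 1) = 7, so the Z-coordinate is 1/2.
Check: 3/8 + 1/8 + 1/2 = 1.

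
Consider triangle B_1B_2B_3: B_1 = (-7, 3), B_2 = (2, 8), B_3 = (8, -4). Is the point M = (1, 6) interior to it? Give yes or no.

yes

Barycentric coordinates of M: (4/23, 101/138, 13/138).
The three coordinates are positive, positive, positive; a point is interior exactly when all three are positive.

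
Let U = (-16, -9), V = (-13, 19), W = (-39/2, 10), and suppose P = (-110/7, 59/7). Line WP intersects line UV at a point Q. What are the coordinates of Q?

(-71/5, 39/5)

Barycentric coordinates of P with respect to UVW: (2/7, 3/7, 2/7).
On side UV the W-coordinate is zero; dropping P's W-weight 2/7 and renormalizing the remaining 2/7 : 3/7 gives weights 2/5, 3/5 on U, V.
Q = (2/5)·(-16, -9) + (3/5)·(-13, 19) = (-71/5, 39/5).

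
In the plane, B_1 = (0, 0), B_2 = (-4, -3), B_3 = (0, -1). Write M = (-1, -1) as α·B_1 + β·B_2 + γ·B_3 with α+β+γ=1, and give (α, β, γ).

Signed area of the reference triangle: [B_1B_2B_3] = ½·(0·(-3−(-1)) + (-4)·(-1−0) + 0·(0−(-3))) = ½·(0 + 4 + 0) = 2.
[MB_2B_3] = ½·((-1)·(-3−(-1)) + (-4)·(-1−(-1)) + 0·(-1−(-3))) = ½·(2 + 0 + 0) = 1, so the B_1-coordinate is 1/2 = 1/2.
[B_1MB_3] = ½·(0·(-1−(-1)) + (-1)·(-1−0) + 0·(0−(-1))) = ½·(0 + 1 + 0) = 1/2, so the B_2-coordinate is 1/4.
[B_1B_2M] = ½·(0·(-3−(-1)) + (-4)·(-1−0) + (-1)·(0−(-3))) = ½·(0 + 4 − 3) = 1/2, so the B_3-coordinate is 1/4.

(1/2, 1/4, 1/4)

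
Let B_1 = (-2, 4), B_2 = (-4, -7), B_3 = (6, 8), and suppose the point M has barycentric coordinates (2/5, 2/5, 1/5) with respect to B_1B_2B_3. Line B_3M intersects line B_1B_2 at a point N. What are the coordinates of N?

Line B_3M meets B_1B_2 where the B_3-coordinate vanishes; zeroing M's B_3-weight and renormalizing leaves B_1, B_2-weights 2/5 : 2/5 → (1/2, 1/2).
So N = (1/2)·B_1 + (1/2)·B_2 = (-3, -3/2).

(-3, -3/2)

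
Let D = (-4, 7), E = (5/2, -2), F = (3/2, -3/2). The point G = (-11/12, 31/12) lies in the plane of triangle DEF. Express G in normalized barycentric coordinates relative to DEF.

(1/2, 1/3, 1/6)

Signed area of the reference triangle: [DEF] = ½·((-4)·(-2−(-3/2)) + (5/2)·(-3/2−7) + (3/2)·(7−(-2))) = ½·(2 − 85/4 + 27/2) = -23/8.
[GEF] = ½·((-11/12)·(-2−(-3/2)) + (5/2)·(-3/2−(31/12)) + (3/2)·(31/12−(-2))) = ½·(11/24 − 245/24 + 55/8) = -23/16, so the D-coordinate is (-23/16)/(-23/8) = 1/2.
[DGF] = ½·((-4)·(31/12−(-3/2)) + (-11/12)·(-3/2−7) + (3/2)·(7−(31/12))) = ½·(-49/3 + 187/24 + 53/8) = -23/24, so the E-coordinate is 1/3.
[DEG] = ½·((-4)·(-2−(31/12)) + (5/2)·(31/12−7) + (-11/12)·(7−(-2))) = ½·(55/3 − 265/24 − 33/4) = -23/48, so the F-coordinate is 1/6.
Check: 1/2 + 1/3 + 1/6 = 1.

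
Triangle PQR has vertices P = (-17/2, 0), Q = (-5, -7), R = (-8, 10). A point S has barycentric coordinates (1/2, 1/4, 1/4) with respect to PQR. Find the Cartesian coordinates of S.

(-15/2, 3/4)

S = (1/2)·P + (1/4)·Q + (1/4)·R.
x-coordinate: (1/2)·(-17/2) + (1/4)·(-5) + (1/4)·(-8) = -15/2.
y-coordinate: (1/2)·0 + (1/4)·(-7) + (1/4)·10 = 3/4.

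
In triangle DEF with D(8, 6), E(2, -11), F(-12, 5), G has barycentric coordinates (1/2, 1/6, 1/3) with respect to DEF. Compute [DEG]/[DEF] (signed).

1/3

The signed ratio [DEG]/[DEF] equals the barycentric coordinate of G at vertex F, which is 1/3.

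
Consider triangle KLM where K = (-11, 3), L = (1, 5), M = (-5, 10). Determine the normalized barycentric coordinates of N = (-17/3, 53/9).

Signed area of the reference triangle: [KLM] = ½·((-11)·(5−10) + 1·(10−3) + (-5)·(3−5)) = ½·(55 + 7 + 10) = 36.
[NLM] = ½·((-17/3)·(5−10) + 1·(10−(53/9)) + (-5)·(53/9−5)) = ½·(85/3 + 37/9 − 40/9) = 14, so the K-coordinate is 14/36 = 7/18.
[KNM] = ½·((-11)·(53/9−10) + (-17/3)·(10−3) + (-5)·(3−(53/9))) = ½·(407/9 − 119/3 + 130/9) = 10, so the L-coordinate is 5/18.
[KLN] = ½·((-11)·(5−(53/9)) + 1·(53/9−3) + (-17/3)·(3−5)) = ½·(88/9 + 26/9 + 34/3) = 12, so the M-coordinate is 1/3.
Check: 7/18 + 5/18 + 1/3 = 1.

(7/18, 5/18, 1/3)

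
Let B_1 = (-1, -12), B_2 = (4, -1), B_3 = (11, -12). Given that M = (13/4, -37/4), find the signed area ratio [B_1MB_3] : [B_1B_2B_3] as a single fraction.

1/4

[B_1B_2B_3] = ½·((-1)·(-1−(-12)) + 4·(-12−(-12)) + 11·(-12−(-1))) = ½·(-11 + 0 − 121) = -66.
[B_1MB_3] = ½·((-1)·(-37/4−(-12)) + (13/4)·(-12−(-12)) + 11·(-12−(-37/4))) = ½·(-11/4 + 0 − 121/4) = -33/2, so the ratio is (-33/2)/(-66) = 1/4.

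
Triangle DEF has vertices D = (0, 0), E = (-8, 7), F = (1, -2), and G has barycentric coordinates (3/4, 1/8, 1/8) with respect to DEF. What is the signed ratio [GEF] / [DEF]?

3/4

The signed ratio [GEF]/[DEF] equals the barycentric coordinate of G at vertex D, which is 3/4.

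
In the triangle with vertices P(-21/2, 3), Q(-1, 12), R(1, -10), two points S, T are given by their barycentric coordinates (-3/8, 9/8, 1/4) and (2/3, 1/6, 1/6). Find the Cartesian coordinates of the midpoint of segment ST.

(-63/32, 293/48)

Barycentric coordinates of the midpoint are the average: (7/48, 31/48, 5/24).
Converting: (7/48)·P + (31/48)·Q + (5/24)·R = (-63/32, 293/48).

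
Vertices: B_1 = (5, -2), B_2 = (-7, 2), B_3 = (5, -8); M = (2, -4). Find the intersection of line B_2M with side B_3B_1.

(5, -6)

Barycentric coordinates of M with respect to B_1B_2B_3: (1/4, 1/4, 1/2).
On side B_3B_1 the B_2-coordinate is zero; dropping M's B_2-weight 1/4 and renormalizing the remaining 1/2 : 1/4 gives weights 2/3, 1/3 on B_3, B_1.
N = (2/3)·(5, -8) + (1/3)·(5, -2) = (5, -6).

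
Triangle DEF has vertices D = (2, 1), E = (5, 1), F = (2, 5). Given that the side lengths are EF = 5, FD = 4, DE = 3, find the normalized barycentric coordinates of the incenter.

(5/12, 1/3, 1/4)

The incenter has barycentric coordinates proportional to the opposite side lengths: (5 : 4 : 3).
Normalizing by 5+4+3 = 12 gives (5/12, 1/3, 1/4).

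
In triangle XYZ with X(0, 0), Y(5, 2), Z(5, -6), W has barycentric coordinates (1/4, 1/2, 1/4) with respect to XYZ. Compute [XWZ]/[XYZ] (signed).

The signed ratio [XWZ]/[XYZ] equals the barycentric coordinate of W at vertex Y, which is 1/2.

1/2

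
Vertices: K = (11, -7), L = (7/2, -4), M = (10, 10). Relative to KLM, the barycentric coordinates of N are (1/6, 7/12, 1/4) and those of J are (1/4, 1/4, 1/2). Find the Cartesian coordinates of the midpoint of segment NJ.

(15/2, 5/8)

Barycentric coordinates of the midpoint are the average: (5/24, 5/12, 3/8).
Converting: (5/24)·K + (5/12)·L + (3/8)·M = (15/2, 5/8).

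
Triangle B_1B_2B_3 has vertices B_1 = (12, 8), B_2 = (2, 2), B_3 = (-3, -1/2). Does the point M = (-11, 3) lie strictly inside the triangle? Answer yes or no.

Barycentric coordinates of M: (15/2, -241/10, 88/5).
The three coordinates are positive, negative, positive; a point is interior exactly when all three are positive.

no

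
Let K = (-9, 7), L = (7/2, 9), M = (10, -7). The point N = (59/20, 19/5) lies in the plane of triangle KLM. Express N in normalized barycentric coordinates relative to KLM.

Signed area of the reference triangle: [KLM] = ½·((-9)·(9−(-7)) + (7/2)·(-7−7) + 10·(7−9)) = ½·(-144 − 49 − 20) = -213/2.
[NLM] = ½·((59/20)·(9−(-7)) + (7/2)·(-7−(19/5)) + 10·(19/5−9)) = ½·(236/5 − 189/5 − 52) = -213/10, so the K-coordinate is (-213/10)/(-213/2) = 1/5.
[KNM] = ½·((-9)·(19/5−(-7)) + (59/20)·(-7−7) + 10·(7−(19/5))) = ½·(-486/5 − 413/10 + 32) = -213/4, so the L-coordinate is 1/2.
[KLN] = ½·((-9)·(9−(19/5)) + (7/2)·(19/5−7) + (59/20)·(7−9)) = ½·(-234/5 − 56/5 − 59/10) = -639/20, so the M-coordinate is 3/10.

(1/5, 1/2, 3/10)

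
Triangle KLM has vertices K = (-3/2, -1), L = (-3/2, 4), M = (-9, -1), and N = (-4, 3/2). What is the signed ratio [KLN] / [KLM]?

[KLM] = ½·((-3/2)·(4−(-1)) + (-3/2)·(-1−(-1)) + (-9)·(-1−4)) = ½·(-15/2 + 0 + 45) = 75/4.
[KLN] = ½·((-3/2)·(4−(3/2)) + (-3/2)·(3/2−(-1)) + (-4)·(-1−4)) = ½·(-15/4 − 15/4 + 20) = 25/4, so the ratio is (25/4)/(75/4) = 1/3.

1/3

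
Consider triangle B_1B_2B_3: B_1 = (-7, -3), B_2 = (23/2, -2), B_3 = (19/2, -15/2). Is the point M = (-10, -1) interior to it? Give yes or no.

Barycentric coordinates of M: (481/399, 26/133, -160/399).
The three coordinates are positive, positive, negative; a point is interior exactly when all three are positive.

no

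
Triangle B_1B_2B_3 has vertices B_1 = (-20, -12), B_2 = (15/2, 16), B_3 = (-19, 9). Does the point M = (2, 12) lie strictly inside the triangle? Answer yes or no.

yes

Barycentric coordinates of M: (135/1099, 876/1099, 88/1099).
The three coordinates are positive, positive, positive; a point is interior exactly when all three are positive.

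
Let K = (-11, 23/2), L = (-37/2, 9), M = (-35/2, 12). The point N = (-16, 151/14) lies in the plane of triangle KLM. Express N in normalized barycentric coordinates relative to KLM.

(2/7, 5/14, 5/14)

Signed area of the reference triangle: [KLM] = ½·((-11)·(9−12) + (-37/2)·(12−(23/2)) + (-35/2)·(23/2−9)) = ½·(33 − 37/4 − 175/4) = -10.
[NLM] = ½·((-16)·(9−12) + (-37/2)·(12−(151/14)) + (-35/2)·(151/14−9)) = ½·(48 − 629/28 − 125/4) = -20/7, so the K-coordinate is (-20/7)/(-10) = 2/7.
[KNM] = ½·((-11)·(151/14−12) + (-16)·(12−(23/2)) + (-35/2)·(23/2−(151/14))) = ½·(187/14 − 8 − 25/2) = -25/7, so the L-coordinate is 5/14.
[KLN] = ½·((-11)·(9−(151/14)) + (-37/2)·(151/14−(23/2)) + (-16)·(23/2−9)) = ½·(275/14 + 185/14 − 40) = -25/7, so the M-coordinate is 5/14.
Check: 2/7 + 5/14 + 5/14 = 1.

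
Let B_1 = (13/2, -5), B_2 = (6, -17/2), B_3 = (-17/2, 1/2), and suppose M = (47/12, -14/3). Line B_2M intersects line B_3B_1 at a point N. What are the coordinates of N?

Barycentric coordinates of M with respect to B_1B_2B_3: (2/3, 1/6, 1/6).
On side B_3B_1 the B_2-coordinate is zero; dropping M's B_2-weight 1/6 and renormalizing the remaining 1/6 : 2/3 gives weights 1/5, 4/5 on B_3, B_1.
N = (1/5)·(-17/2, 1/2) + (4/5)·(13/2, -5) = (7/2, -39/10).

(7/2, -39/10)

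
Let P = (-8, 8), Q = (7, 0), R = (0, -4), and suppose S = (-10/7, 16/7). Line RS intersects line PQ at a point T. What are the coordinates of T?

Barycentric coordinates of S with respect to PQR: (3/7, 2/7, 2/7).
On side PQ the R-coordinate is zero; dropping S's R-weight 2/7 and renormalizing the remaining 3/7 : 2/7 gives weights 3/5, 2/5 on P, Q.
T = (3/5)·(-8, 8) + (2/5)·(7, 0) = (-2, 24/5).

(-2, 24/5)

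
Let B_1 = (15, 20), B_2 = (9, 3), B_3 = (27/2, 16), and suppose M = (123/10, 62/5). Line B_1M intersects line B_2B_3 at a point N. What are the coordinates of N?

(21/2, 22/3)

Barycentric coordinates of M with respect to B_1B_2B_3: (2/5, 2/5, 1/5).
On side B_2B_3 the B_1-coordinate is zero; dropping M's B_1-weight 2/5 and renormalizing the remaining 2/5 : 1/5 gives weights 2/3, 1/3 on B_2, B_3.
N = (2/3)·(9, 3) + (1/3)·(27/2, 16) = (21/2, 22/3).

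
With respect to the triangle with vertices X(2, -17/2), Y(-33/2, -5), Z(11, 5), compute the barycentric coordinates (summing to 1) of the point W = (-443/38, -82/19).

Signed area of the reference triangle: [XYZ] = ½·(2·(-5−5) + (-33/2)·(5−(-17/2)) + 11·(-17/2−(-5))) = ½·(-20 − 891/4 − 77/2) = -1125/8.
[WYZ] = ½·((-443/38)·(-5−5) + (-33/2)·(5−(-82/19)) + 11·(-82/19−(-5))) = ½·(2215/19 − 5841/38 + 143/19) = -1125/76, so the X-coordinate is (-1125/76)/(-1125/8) = 2/19.
[XWZ] = ½·(2·(-82/19−5) + (-443/38)·(5−(-17/2)) + 11·(-17/2−(-82/19))) = ½·(-354/19 − 11961/76 − 1749/38) = -16875/152, so the Y-coordinate is 15/19.
[XYW] = ½·(2·(-5−(-82/19)) + (-33/2)·(-82/19−(-17/2)) + (-443/38)·(-17/2−(-5))) = ½·(-26/19 − 5247/76 + 3101/76) = -1125/76, so the Z-coordinate is 2/19.
Check: 2/19 + 15/19 + 2/19 = 1.

(2/19, 15/19, 2/19)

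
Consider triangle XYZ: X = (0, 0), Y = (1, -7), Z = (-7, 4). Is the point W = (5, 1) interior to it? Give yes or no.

no

Barycentric coordinates of W: (12/5, -3/5, -4/5).
The three coordinates are positive, negative, negative; a point is interior exactly when all three are positive.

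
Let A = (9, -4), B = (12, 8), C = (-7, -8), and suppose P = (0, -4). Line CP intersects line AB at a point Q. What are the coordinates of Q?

Barycentric coordinates of P with respect to ABC: (1/5, 1/5, 3/5).
On side AB the C-coordinate is zero; dropping P's C-weight 3/5 and renormalizing the remaining 1/5 : 1/5 gives weights 1/2, 1/2 on A, B.
Q = (1/2)·(9, -4) + (1/2)·(12, 8) = (21/2, 2).

(21/2, 2)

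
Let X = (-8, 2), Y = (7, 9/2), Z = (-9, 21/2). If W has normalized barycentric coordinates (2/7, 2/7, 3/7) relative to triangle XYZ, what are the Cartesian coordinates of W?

(-29/7, 89/14)

W = (2/7)·X + (2/7)·Y + (3/7)·Z.
x-coordinate: (2/7)·(-8) + (2/7)·7 + (3/7)·(-9) = -29/7.
y-coordinate: (2/7)·2 + (2/7)·(9/2) + (3/7)·(21/2) = 89/14.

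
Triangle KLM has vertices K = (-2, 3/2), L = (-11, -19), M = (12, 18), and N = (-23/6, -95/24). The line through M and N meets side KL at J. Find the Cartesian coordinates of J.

(-58/11, -131/22)

Barycentric coordinates of N with respect to KLM: (7/12, 1/3, 1/12).
On side KL the M-coordinate is zero; dropping N's M-weight 1/12 and renormalizing the remaining 7/12 : 1/3 gives weights 7/11, 4/11 on K, L.
J = (7/11)·(-2, 3/2) + (4/11)·(-11, -19) = (-58/11, -131/22).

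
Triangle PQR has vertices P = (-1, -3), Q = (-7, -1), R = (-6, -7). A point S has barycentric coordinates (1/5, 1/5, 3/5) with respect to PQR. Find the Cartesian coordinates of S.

(-26/5, -5)

S = (1/5)·P + (1/5)·Q + (3/5)·R.
x-coordinate: (1/5)·(-1) + (1/5)·(-7) + (3/5)·(-6) = -26/5.
y-coordinate: (1/5)·(-3) + (1/5)·(-1) + (3/5)·(-7) = -5.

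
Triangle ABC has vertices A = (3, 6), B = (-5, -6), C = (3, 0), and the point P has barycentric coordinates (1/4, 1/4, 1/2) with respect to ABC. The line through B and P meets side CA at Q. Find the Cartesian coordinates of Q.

(3, 2)

Line BP meets CA where the B-coordinate vanishes; zeroing P's B-weight and renormalizing leaves C, A-weights 1/2 : 1/4 → (2/3, 1/3).
So Q = (2/3)·C + (1/3)·A = (3, 2).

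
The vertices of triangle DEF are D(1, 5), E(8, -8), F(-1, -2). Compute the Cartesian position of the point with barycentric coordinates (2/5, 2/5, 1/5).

(17/5, -8/5)

G = (2/5)·D + (2/5)·E + (1/5)·F.
x-coordinate: (2/5)·1 + (2/5)·8 + (1/5)·(-1) = 17/5.
y-coordinate: (2/5)·5 + (2/5)·(-8) + (1/5)·(-2) = -8/5.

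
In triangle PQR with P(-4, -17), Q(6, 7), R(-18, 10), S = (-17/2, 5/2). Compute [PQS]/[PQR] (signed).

[PQR] = ½·((-4)·(7−10) + 6·(10−(-17)) + (-18)·(-17−7)) = ½·(12 + 162 + 432) = 303.
[PQS] = ½·((-4)·(7−(5/2)) + 6·(5/2−(-17)) + (-17/2)·(-17−7)) = ½·(-18 + 117 + 204) = 303/2, so the ratio is (303/2)/303 = 1/2.

1/2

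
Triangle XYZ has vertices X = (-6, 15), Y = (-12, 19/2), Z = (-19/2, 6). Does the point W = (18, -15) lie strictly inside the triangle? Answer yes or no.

Barycentric coordinates of W: (175/139, -1284/139, 1248/139).
The three coordinates are positive, negative, positive; a point is interior exactly when all three are positive.

no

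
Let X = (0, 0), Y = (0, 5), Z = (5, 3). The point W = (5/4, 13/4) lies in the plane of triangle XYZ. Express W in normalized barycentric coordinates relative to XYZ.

(1/4, 1/2, 1/4)

Signed area of the reference triangle: [XYZ] = ½·(0·(5−3) + 0·(3−0) + 5·(0−5)) = ½·(0 + 0 − 25) = -25/2.
[WYZ] = ½·((5/4)·(5−3) + 0·(3−(13/4)) + 5·(13/4−5)) = ½·(5/2 + 0 − 35/4) = -25/8, so the X-coordinate is (-25/8)/(-25/2) = 1/4.
[XWZ] = ½·(0·(13/4−3) + (5/4)·(3−0) + 5·(0−(13/4))) = ½·(0 + 15/4 − 65/4) = -25/4, so the Y-coordinate is 1/2.
[XYW] = ½·(0·(5−(13/4)) + 0·(13/4−0) + (5/4)·(0−5)) = ½·(0 + 0 − 25/4) = -25/8, so the Z-coordinate is 1/4.
Check: 1/4 + 1/2 + 1/4 = 1.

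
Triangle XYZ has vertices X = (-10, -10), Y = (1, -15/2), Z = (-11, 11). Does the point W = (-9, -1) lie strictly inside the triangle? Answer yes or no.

Barycentric coordinates of W: (214/467, 60/467, 193/467).
The three coordinates are positive, positive, positive; a point is interior exactly when all three are positive.

yes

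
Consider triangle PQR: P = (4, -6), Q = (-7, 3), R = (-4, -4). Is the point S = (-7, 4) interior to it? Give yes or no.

no

Barycentric coordinates of S: (3/50, 29/25, -11/50).
The three coordinates are positive, positive, negative; a point is interior exactly when all three are positive.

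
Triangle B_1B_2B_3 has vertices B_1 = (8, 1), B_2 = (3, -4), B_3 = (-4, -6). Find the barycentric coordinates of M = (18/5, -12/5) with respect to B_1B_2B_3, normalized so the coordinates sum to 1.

Signed area of the reference triangle: [B_1B_2B_3] = ½·(8·(-4−(-6)) + 3·(-6−1) + (-4)·(1−(-4))) = ½·(16 − 21 − 20) = -25/2.
[MB_2B_3] = ½·((18/5)·(-4−(-6)) + 3·(-6−(-12/5)) + (-4)·(-12/5−(-4))) = ½·(36/5 − 54/5 − 32/5) = -5, so the B_1-coordinate is (-5)/(-25/2) = 2/5.
[B_1MB_3] = ½·(8·(-12/5−(-6)) + (18/5)·(-6−1) + (-4)·(1−(-12/5))) = ½·(144/5 − 126/5 − 68/5) = -5, so the B_2-coordinate is 2/5.
[B_1B_2M] = ½·(8·(-4−(-12/5)) + 3·(-12/5−1) + (18/5)·(1−(-4))) = ½·(-64/5 − 51/5 + 18) = -5/2, so the B_3-coordinate is 1/5.
Check: 2/5 + 2/5 + 1/5 = 1.

(2/5, 2/5, 1/5)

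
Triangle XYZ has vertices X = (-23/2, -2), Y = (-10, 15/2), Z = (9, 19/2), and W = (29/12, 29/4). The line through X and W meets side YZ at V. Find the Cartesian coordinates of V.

Barycentric coordinates of W with respect to XYZ: (1/6, 1/6, 2/3).
On side YZ the X-coordinate is zero; dropping W's X-weight 1/6 and renormalizing the remaining 1/6 : 2/3 gives weights 1/5, 4/5 on Y, Z.
V = (1/5)·(-10, 15/2) + (4/5)·(9, 19/2) = (26/5, 91/10).

(26/5, 91/10)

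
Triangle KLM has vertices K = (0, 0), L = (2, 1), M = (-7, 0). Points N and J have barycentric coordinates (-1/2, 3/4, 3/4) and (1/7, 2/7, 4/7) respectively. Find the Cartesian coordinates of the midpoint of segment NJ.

Barycentric coordinates of the midpoint are the average: (-5/28, 29/56, 37/56).
Converting: (-5/28)·K + (29/56)·L + (37/56)·M = (-201/56, 29/56).

(-201/56, 29/56)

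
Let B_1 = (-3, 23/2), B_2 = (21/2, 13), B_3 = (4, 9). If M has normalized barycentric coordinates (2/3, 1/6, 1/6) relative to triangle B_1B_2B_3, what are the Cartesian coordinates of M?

M = (2/3)·B_1 + (1/6)·B_2 + (1/6)·B_3.
x-coordinate: (2/3)·(-3) + (1/6)·(21/2) + (1/6)·4 = 5/12.
y-coordinate: (2/3)·(23/2) + (1/6)·13 + (1/6)·9 = 34/3.

(5/12, 34/3)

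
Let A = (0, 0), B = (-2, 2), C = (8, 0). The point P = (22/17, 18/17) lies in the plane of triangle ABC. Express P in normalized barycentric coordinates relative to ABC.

Signed area of the reference triangle: [ABC] = ½·(0·(2−0) + (-2)·(0−0) + 8·(0−2)) = ½·(0 + 0 − 16) = -8.
[PBC] = ½·((22/17)·(2−0) + (-2)·(0−(18/17)) + 8·(18/17−2)) = ½·(44/17 + 36/17 − 128/17) = -24/17, so the A-coordinate is (-24/17)/(-8) = 3/17.
[APC] = ½·(0·(18/17−0) + (22/17)·(0−0) + 8·(0−(18/17))) = ½·(0 + 0 − 144/17) = -72/17, so the B-coordinate is 9/17.
[ABP] = ½·(0·(2−(18/17)) + (-2)·(18/17−0) + (22/17)·(0−2)) = ½·(0 − 36/17 − 44/17) = -40/17, so the C-coordinate is 5/17.
Check: 3/17 + 9/17 + 5/17 = 1.

(3/17, 9/17, 5/17)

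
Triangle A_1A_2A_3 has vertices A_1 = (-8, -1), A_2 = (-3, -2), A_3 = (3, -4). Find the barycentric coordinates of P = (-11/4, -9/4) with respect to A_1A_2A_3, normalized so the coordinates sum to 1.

(1/4, 1/2, 1/4)

Signed area of the reference triangle: [A_1A_2A_3] = ½·((-8)·(-2−(-4)) + (-3)·(-4−(-1)) + 3·(-1−(-2))) = ½·(-16 + 9 + 3) = -2.
[PA_2A_3] = ½·((-11/4)·(-2−(-4)) + (-3)·(-4−(-9/4)) + 3·(-9/4−(-2))) = ½·(-11/2 + 21/4 − 3/4) = -1/2, so the A_1-coordinate is (-1/2)/(-2) = 1/4.
[A_1PA_3] = ½·((-8)·(-9/4−(-4)) + (-11/4)·(-4−(-1)) + 3·(-1−(-9/4))) = ½·(-14 + 33/4 + 15/4) = -1, so the A_2-coordinate is 1/2.
[A_1A_2P] = ½·((-8)·(-2−(-9/4)) + (-3)·(-9/4−(-1)) + (-11/4)·(-1−(-2))) = ½·(-2 + 15/4 − 11/4) = -1/2, so the A_3-coordinate is 1/4.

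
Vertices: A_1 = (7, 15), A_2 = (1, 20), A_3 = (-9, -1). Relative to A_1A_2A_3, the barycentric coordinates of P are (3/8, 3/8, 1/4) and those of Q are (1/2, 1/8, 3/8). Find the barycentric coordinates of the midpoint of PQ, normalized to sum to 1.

Since both coordinate triples sum to 1, the midpoint's barycentrics are the componentwise average.
(3/8+1/2)/2 = 7/16; similarly 1/4 and 5/16.

(7/16, 1/4, 5/16)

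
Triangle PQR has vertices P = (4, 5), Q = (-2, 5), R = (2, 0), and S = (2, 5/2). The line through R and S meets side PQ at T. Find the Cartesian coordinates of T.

Barycentric coordinates of S with respect to PQR: (1/3, 1/6, 1/2).
On side PQ the R-coordinate is zero; dropping S's R-weight 1/2 and renormalizing the remaining 1/3 : 1/6 gives weights 2/3, 1/3 on P, Q.
T = (2/3)·(4, 5) + (1/3)·(-2, 5) = (2, 5).

(2, 5)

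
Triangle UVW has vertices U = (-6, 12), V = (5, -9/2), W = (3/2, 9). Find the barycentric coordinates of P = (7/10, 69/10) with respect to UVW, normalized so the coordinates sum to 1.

(1/5, 1/5, 3/5)

Signed area of the reference triangle: [UVW] = ½·((-6)·(-9/2−9) + 5·(9−12) + (3/2)·(12−(-9/2))) = ½·(81 − 15 + 99/4) = 363/8.
[PVW] = ½·((7/10)·(-9/2−9) + 5·(9−(69/10)) + (3/2)·(69/10−(-9/2))) = ½·(-189/20 + 21/2 + 171/10) = 363/40, so the U-coordinate is (363/40)/(363/8) = 1/5.
[UPW] = ½·((-6)·(69/10−9) + (7/10)·(9−12) + (3/2)·(12−(69/10))) = ½·(63/5 − 21/10 + 153/20) = 363/40, so the V-coordinate is 1/5.
[UVP] = ½·((-6)·(-9/2−(69/10)) + 5·(69/10−12) + (7/10)·(12−(-9/2))) = ½·(342/5 − 51/2 + 231/20) = 1089/40, so the W-coordinate is 3/5.
Check: 1/5 + 1/5 + 3/5 = 1.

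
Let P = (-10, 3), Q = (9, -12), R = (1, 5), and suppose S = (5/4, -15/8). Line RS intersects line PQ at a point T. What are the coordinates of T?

Barycentric coordinates of S with respect to PQR: (1/4, 3/8, 3/8).
On side PQ the R-coordinate is zero; dropping S's R-weight 3/8 and renormalizing the remaining 1/4 : 3/8 gives weights 2/5, 3/5 on P, Q.
T = (2/5)·(-10, 3) + (3/5)·(9, -12) = (7/5, -6).

(7/5, -6)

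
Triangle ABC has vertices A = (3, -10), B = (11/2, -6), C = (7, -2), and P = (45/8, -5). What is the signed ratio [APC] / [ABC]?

[ABC] = ½·(3·(-6−(-2)) + (11/2)·(-2−(-10)) + 7·(-10−(-6))) = ½·(-12 + 44 − 28) = 2.
[APC] = ½·(3·(-5−(-2)) + (45/8)·(-2−(-10)) + 7·(-10−(-5))) = ½·(-9 + 45 − 35) = 1/2, so the ratio is (1/2)/2 = 1/4.

1/4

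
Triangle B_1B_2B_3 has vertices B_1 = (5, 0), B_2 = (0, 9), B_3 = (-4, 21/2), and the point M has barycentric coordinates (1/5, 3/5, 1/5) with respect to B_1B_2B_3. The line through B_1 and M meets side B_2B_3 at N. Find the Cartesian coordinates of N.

Line B_1M meets B_2B_3 where the B_1-coordinate vanishes; zeroing M's B_1-weight and renormalizing leaves B_2, B_3-weights 3/5 : 1/5 → (3/4, 1/4).
So N = (3/4)·B_2 + (1/4)·B_3 = (-1, 75/8).

(-1, 75/8)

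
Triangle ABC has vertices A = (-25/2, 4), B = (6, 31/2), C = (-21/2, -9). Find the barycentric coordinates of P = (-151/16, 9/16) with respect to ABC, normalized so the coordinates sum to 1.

Signed area of the reference triangle: [ABC] = ½·((-25/2)·(31/2−(-9)) + 6·(-9−4) + (-21/2)·(4−(31/2))) = ½·(-1225/4 − 78 + 483/4) = -527/4.
[PBC] = ½·((-151/16)·(31/2−(-9)) + 6·(-9−(9/16)) + (-21/2)·(9/16−(31/2))) = ½·(-7399/32 − 459/8 + 5019/32) = -527/8, so the A-coordinate is (-527/8)/(-527/4) = 1/2.
[APC] = ½·((-25/2)·(9/16−(-9)) + (-151/16)·(-9−4) + (-21/2)·(4−(9/16))) = ½·(-3825/32 + 1963/16 − 1155/32) = -527/32, so the B-coordinate is 1/8.
[ABP] = ½·((-25/2)·(31/2−(9/16)) + 6·(9/16−4) + (-151/16)·(4−(31/2))) = ½·(-5975/32 − 165/8 + 3473/32) = -1581/32, so the C-coordinate is 3/8.
Check: 1/2 + 1/8 + 3/8 = 1.

(1/2, 1/8, 3/8)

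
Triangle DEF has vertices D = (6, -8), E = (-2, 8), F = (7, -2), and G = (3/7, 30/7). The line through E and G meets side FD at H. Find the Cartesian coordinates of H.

(13/2, -5)

Barycentric coordinates of G with respect to DEF: (1/7, 5/7, 1/7).
On side FD the E-coordinate is zero; dropping G's E-weight 5/7 and renormalizing the remaining 1/7 : 1/7 gives weights 1/2, 1/2 on F, D.
H = (1/2)·(7, -2) + (1/2)·(6, -8) = (13/2, -5).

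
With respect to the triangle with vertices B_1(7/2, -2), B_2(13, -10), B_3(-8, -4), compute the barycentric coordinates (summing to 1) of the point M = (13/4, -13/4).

Signed area of the reference triangle: [B_1B_2B_3] = ½·((7/2)·(-10−(-4)) + 13·(-4−(-2)) + (-8)·(-2−(-10))) = ½·(-21 − 26 − 64) = -111/2.
[MB_2B_3] = ½·((13/4)·(-10−(-4)) + 13·(-4−(-13/4)) + (-8)·(-13/4−(-10))) = ½·(-39/2 − 39/4 − 54) = -333/8, so the B_1-coordinate is (-333/8)/(-111/2) = 3/4.
[B_1MB_3] = ½·((7/2)·(-13/4−(-4)) + (13/4)·(-4−(-2)) + (-8)·(-2−(-13/4))) = ½·(21/8 − 13/2 − 10) = -111/16, so the B_2-coordinate is 1/8.
[B_1B_2M] = ½·((7/2)·(-10−(-13/4)) + 13·(-13/4−(-2)) + (13/4)·(-2−(-10))) = ½·(-189/8 − 65/4 + 26) = -111/16, so the B_3-coordinate is 1/8.

(3/4, 1/8, 1/8)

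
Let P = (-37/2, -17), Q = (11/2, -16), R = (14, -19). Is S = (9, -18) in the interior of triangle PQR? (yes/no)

yes

Barycentric coordinates of S: (13/161, 45/161, 103/161).
The three coordinates are positive, positive, positive; a point is interior exactly when all three are positive.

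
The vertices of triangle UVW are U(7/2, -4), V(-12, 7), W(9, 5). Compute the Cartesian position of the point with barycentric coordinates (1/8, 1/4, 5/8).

(49/16, 35/8)

P = (1/8)·U + (1/4)·V + (5/8)·W.
x-coordinate: (1/8)·(7/2) + (1/4)·(-12) + (5/8)·9 = 49/16.
y-coordinate: (1/8)·(-4) + (1/4)·7 + (5/8)·5 = 35/8.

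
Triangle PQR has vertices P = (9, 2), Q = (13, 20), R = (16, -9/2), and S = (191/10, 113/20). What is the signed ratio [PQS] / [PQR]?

[PQR] = ½·(9·(20−(-9/2)) + 13·(-9/2−2) + 16·(2−20)) = ½·(441/2 − 169/2 − 288) = -76.
[PQS] = ½·(9·(20−(113/20)) + 13·(113/20−2) + (191/10)·(2−20)) = ½·(2583/20 + 949/20 − 1719/5) = -418/5, so the ratio is (-418/5)/(-76) = 11/10.

11/10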